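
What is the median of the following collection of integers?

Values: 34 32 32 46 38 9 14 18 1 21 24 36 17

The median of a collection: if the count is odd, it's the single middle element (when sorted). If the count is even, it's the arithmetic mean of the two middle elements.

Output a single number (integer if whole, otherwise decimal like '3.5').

Step 1: insert 34 -> lo=[34] (size 1, max 34) hi=[] (size 0) -> median=34
Step 2: insert 32 -> lo=[32] (size 1, max 32) hi=[34] (size 1, min 34) -> median=33
Step 3: insert 32 -> lo=[32, 32] (size 2, max 32) hi=[34] (size 1, min 34) -> median=32
Step 4: insert 46 -> lo=[32, 32] (size 2, max 32) hi=[34, 46] (size 2, min 34) -> median=33
Step 5: insert 38 -> lo=[32, 32, 34] (size 3, max 34) hi=[38, 46] (size 2, min 38) -> median=34
Step 6: insert 9 -> lo=[9, 32, 32] (size 3, max 32) hi=[34, 38, 46] (size 3, min 34) -> median=33
Step 7: insert 14 -> lo=[9, 14, 32, 32] (size 4, max 32) hi=[34, 38, 46] (size 3, min 34) -> median=32
Step 8: insert 18 -> lo=[9, 14, 18, 32] (size 4, max 32) hi=[32, 34, 38, 46] (size 4, min 32) -> median=32
Step 9: insert 1 -> lo=[1, 9, 14, 18, 32] (size 5, max 32) hi=[32, 34, 38, 46] (size 4, min 32) -> median=32
Step 10: insert 21 -> lo=[1, 9, 14, 18, 21] (size 5, max 21) hi=[32, 32, 34, 38, 46] (size 5, min 32) -> median=26.5
Step 11: insert 24 -> lo=[1, 9, 14, 18, 21, 24] (size 6, max 24) hi=[32, 32, 34, 38, 46] (size 5, min 32) -> median=24
Step 12: insert 36 -> lo=[1, 9, 14, 18, 21, 24] (size 6, max 24) hi=[32, 32, 34, 36, 38, 46] (size 6, min 32) -> median=28
Step 13: insert 17 -> lo=[1, 9, 14, 17, 18, 21, 24] (size 7, max 24) hi=[32, 32, 34, 36, 38, 46] (size 6, min 32) -> median=24

Answer: 24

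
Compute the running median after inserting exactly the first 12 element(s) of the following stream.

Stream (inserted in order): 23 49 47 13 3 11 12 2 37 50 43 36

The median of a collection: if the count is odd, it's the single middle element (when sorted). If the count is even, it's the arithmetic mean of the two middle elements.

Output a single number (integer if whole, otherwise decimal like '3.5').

Step 1: insert 23 -> lo=[23] (size 1, max 23) hi=[] (size 0) -> median=23
Step 2: insert 49 -> lo=[23] (size 1, max 23) hi=[49] (size 1, min 49) -> median=36
Step 3: insert 47 -> lo=[23, 47] (size 2, max 47) hi=[49] (size 1, min 49) -> median=47
Step 4: insert 13 -> lo=[13, 23] (size 2, max 23) hi=[47, 49] (size 2, min 47) -> median=35
Step 5: insert 3 -> lo=[3, 13, 23] (size 3, max 23) hi=[47, 49] (size 2, min 47) -> median=23
Step 6: insert 11 -> lo=[3, 11, 13] (size 3, max 13) hi=[23, 47, 49] (size 3, min 23) -> median=18
Step 7: insert 12 -> lo=[3, 11, 12, 13] (size 4, max 13) hi=[23, 47, 49] (size 3, min 23) -> median=13
Step 8: insert 2 -> lo=[2, 3, 11, 12] (size 4, max 12) hi=[13, 23, 47, 49] (size 4, min 13) -> median=12.5
Step 9: insert 37 -> lo=[2, 3, 11, 12, 13] (size 5, max 13) hi=[23, 37, 47, 49] (size 4, min 23) -> median=13
Step 10: insert 50 -> lo=[2, 3, 11, 12, 13] (size 5, max 13) hi=[23, 37, 47, 49, 50] (size 5, min 23) -> median=18
Step 11: insert 43 -> lo=[2, 3, 11, 12, 13, 23] (size 6, max 23) hi=[37, 43, 47, 49, 50] (size 5, min 37) -> median=23
Step 12: insert 36 -> lo=[2, 3, 11, 12, 13, 23] (size 6, max 23) hi=[36, 37, 43, 47, 49, 50] (size 6, min 36) -> median=29.5

Answer: 29.5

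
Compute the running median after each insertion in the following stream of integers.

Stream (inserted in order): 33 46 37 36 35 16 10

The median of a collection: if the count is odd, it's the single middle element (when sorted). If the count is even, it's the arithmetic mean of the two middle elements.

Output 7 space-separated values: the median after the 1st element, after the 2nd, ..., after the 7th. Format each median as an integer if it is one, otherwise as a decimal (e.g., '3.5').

Answer: 33 39.5 37 36.5 36 35.5 35

Derivation:
Step 1: insert 33 -> lo=[33] (size 1, max 33) hi=[] (size 0) -> median=33
Step 2: insert 46 -> lo=[33] (size 1, max 33) hi=[46] (size 1, min 46) -> median=39.5
Step 3: insert 37 -> lo=[33, 37] (size 2, max 37) hi=[46] (size 1, min 46) -> median=37
Step 4: insert 36 -> lo=[33, 36] (size 2, max 36) hi=[37, 46] (size 2, min 37) -> median=36.5
Step 5: insert 35 -> lo=[33, 35, 36] (size 3, max 36) hi=[37, 46] (size 2, min 37) -> median=36
Step 6: insert 16 -> lo=[16, 33, 35] (size 3, max 35) hi=[36, 37, 46] (size 3, min 36) -> median=35.5
Step 7: insert 10 -> lo=[10, 16, 33, 35] (size 4, max 35) hi=[36, 37, 46] (size 3, min 36) -> median=35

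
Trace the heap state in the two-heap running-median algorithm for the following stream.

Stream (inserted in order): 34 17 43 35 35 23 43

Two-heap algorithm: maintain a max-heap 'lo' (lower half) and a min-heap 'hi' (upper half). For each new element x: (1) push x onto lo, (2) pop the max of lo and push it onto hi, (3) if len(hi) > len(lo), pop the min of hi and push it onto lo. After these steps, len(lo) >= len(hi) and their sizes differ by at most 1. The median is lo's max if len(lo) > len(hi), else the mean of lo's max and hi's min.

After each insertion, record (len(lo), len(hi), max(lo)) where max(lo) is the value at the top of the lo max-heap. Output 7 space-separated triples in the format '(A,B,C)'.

Step 1: insert 34 -> lo=[34] hi=[] -> (len(lo)=1, len(hi)=0, max(lo)=34)
Step 2: insert 17 -> lo=[17] hi=[34] -> (len(lo)=1, len(hi)=1, max(lo)=17)
Step 3: insert 43 -> lo=[17, 34] hi=[43] -> (len(lo)=2, len(hi)=1, max(lo)=34)
Step 4: insert 35 -> lo=[17, 34] hi=[35, 43] -> (len(lo)=2, len(hi)=2, max(lo)=34)
Step 5: insert 35 -> lo=[17, 34, 35] hi=[35, 43] -> (len(lo)=3, len(hi)=2, max(lo)=35)
Step 6: insert 23 -> lo=[17, 23, 34] hi=[35, 35, 43] -> (len(lo)=3, len(hi)=3, max(lo)=34)
Step 7: insert 43 -> lo=[17, 23, 34, 35] hi=[35, 43, 43] -> (len(lo)=4, len(hi)=3, max(lo)=35)

Answer: (1,0,34) (1,1,17) (2,1,34) (2,2,34) (3,2,35) (3,3,34) (4,3,35)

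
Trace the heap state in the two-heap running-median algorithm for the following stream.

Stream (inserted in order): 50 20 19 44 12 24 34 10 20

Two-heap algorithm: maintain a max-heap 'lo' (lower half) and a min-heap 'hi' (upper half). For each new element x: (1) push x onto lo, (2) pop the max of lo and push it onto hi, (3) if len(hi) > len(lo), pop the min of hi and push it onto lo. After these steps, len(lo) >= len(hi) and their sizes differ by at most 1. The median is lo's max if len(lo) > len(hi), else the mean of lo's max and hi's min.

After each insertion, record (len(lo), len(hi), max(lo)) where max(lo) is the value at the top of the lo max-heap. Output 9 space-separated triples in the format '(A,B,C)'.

Answer: (1,0,50) (1,1,20) (2,1,20) (2,2,20) (3,2,20) (3,3,20) (4,3,24) (4,4,20) (5,4,20)

Derivation:
Step 1: insert 50 -> lo=[50] hi=[] -> (len(lo)=1, len(hi)=0, max(lo)=50)
Step 2: insert 20 -> lo=[20] hi=[50] -> (len(lo)=1, len(hi)=1, max(lo)=20)
Step 3: insert 19 -> lo=[19, 20] hi=[50] -> (len(lo)=2, len(hi)=1, max(lo)=20)
Step 4: insert 44 -> lo=[19, 20] hi=[44, 50] -> (len(lo)=2, len(hi)=2, max(lo)=20)
Step 5: insert 12 -> lo=[12, 19, 20] hi=[44, 50] -> (len(lo)=3, len(hi)=2, max(lo)=20)
Step 6: insert 24 -> lo=[12, 19, 20] hi=[24, 44, 50] -> (len(lo)=3, len(hi)=3, max(lo)=20)
Step 7: insert 34 -> lo=[12, 19, 20, 24] hi=[34, 44, 50] -> (len(lo)=4, len(hi)=3, max(lo)=24)
Step 8: insert 10 -> lo=[10, 12, 19, 20] hi=[24, 34, 44, 50] -> (len(lo)=4, len(hi)=4, max(lo)=20)
Step 9: insert 20 -> lo=[10, 12, 19, 20, 20] hi=[24, 34, 44, 50] -> (len(lo)=5, len(hi)=4, max(lo)=20)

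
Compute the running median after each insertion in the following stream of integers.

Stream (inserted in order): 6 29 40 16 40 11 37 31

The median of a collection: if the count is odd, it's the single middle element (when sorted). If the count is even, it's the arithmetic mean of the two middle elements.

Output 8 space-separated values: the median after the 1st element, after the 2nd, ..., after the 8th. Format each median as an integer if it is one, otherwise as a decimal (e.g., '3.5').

Answer: 6 17.5 29 22.5 29 22.5 29 30

Derivation:
Step 1: insert 6 -> lo=[6] (size 1, max 6) hi=[] (size 0) -> median=6
Step 2: insert 29 -> lo=[6] (size 1, max 6) hi=[29] (size 1, min 29) -> median=17.5
Step 3: insert 40 -> lo=[6, 29] (size 2, max 29) hi=[40] (size 1, min 40) -> median=29
Step 4: insert 16 -> lo=[6, 16] (size 2, max 16) hi=[29, 40] (size 2, min 29) -> median=22.5
Step 5: insert 40 -> lo=[6, 16, 29] (size 3, max 29) hi=[40, 40] (size 2, min 40) -> median=29
Step 6: insert 11 -> lo=[6, 11, 16] (size 3, max 16) hi=[29, 40, 40] (size 3, min 29) -> median=22.5
Step 7: insert 37 -> lo=[6, 11, 16, 29] (size 4, max 29) hi=[37, 40, 40] (size 3, min 37) -> median=29
Step 8: insert 31 -> lo=[6, 11, 16, 29] (size 4, max 29) hi=[31, 37, 40, 40] (size 4, min 31) -> median=30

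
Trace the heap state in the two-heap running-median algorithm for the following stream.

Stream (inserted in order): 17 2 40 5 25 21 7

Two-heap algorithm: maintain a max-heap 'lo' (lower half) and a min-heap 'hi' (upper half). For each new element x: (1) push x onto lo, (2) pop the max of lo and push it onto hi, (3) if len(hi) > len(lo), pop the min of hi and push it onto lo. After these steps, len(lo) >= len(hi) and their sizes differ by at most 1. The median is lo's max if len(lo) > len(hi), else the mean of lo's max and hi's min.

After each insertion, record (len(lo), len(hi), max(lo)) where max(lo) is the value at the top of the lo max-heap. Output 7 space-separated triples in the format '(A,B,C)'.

Step 1: insert 17 -> lo=[17] hi=[] -> (len(lo)=1, len(hi)=0, max(lo)=17)
Step 2: insert 2 -> lo=[2] hi=[17] -> (len(lo)=1, len(hi)=1, max(lo)=2)
Step 3: insert 40 -> lo=[2, 17] hi=[40] -> (len(lo)=2, len(hi)=1, max(lo)=17)
Step 4: insert 5 -> lo=[2, 5] hi=[17, 40] -> (len(lo)=2, len(hi)=2, max(lo)=5)
Step 5: insert 25 -> lo=[2, 5, 17] hi=[25, 40] -> (len(lo)=3, len(hi)=2, max(lo)=17)
Step 6: insert 21 -> lo=[2, 5, 17] hi=[21, 25, 40] -> (len(lo)=3, len(hi)=3, max(lo)=17)
Step 7: insert 7 -> lo=[2, 5, 7, 17] hi=[21, 25, 40] -> (len(lo)=4, len(hi)=3, max(lo)=17)

Answer: (1,0,17) (1,1,2) (2,1,17) (2,2,5) (3,2,17) (3,3,17) (4,3,17)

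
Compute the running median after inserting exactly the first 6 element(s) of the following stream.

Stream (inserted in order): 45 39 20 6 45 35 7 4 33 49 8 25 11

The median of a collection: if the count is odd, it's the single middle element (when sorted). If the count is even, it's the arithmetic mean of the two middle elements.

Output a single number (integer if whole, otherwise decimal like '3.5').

Step 1: insert 45 -> lo=[45] (size 1, max 45) hi=[] (size 0) -> median=45
Step 2: insert 39 -> lo=[39] (size 1, max 39) hi=[45] (size 1, min 45) -> median=42
Step 3: insert 20 -> lo=[20, 39] (size 2, max 39) hi=[45] (size 1, min 45) -> median=39
Step 4: insert 6 -> lo=[6, 20] (size 2, max 20) hi=[39, 45] (size 2, min 39) -> median=29.5
Step 5: insert 45 -> lo=[6, 20, 39] (size 3, max 39) hi=[45, 45] (size 2, min 45) -> median=39
Step 6: insert 35 -> lo=[6, 20, 35] (size 3, max 35) hi=[39, 45, 45] (size 3, min 39) -> median=37

Answer: 37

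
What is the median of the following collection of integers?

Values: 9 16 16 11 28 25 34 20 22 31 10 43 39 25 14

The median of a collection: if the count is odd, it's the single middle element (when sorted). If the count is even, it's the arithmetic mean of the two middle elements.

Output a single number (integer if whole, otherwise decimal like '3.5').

Step 1: insert 9 -> lo=[9] (size 1, max 9) hi=[] (size 0) -> median=9
Step 2: insert 16 -> lo=[9] (size 1, max 9) hi=[16] (size 1, min 16) -> median=12.5
Step 3: insert 16 -> lo=[9, 16] (size 2, max 16) hi=[16] (size 1, min 16) -> median=16
Step 4: insert 11 -> lo=[9, 11] (size 2, max 11) hi=[16, 16] (size 2, min 16) -> median=13.5
Step 5: insert 28 -> lo=[9, 11, 16] (size 3, max 16) hi=[16, 28] (size 2, min 16) -> median=16
Step 6: insert 25 -> lo=[9, 11, 16] (size 3, max 16) hi=[16, 25, 28] (size 3, min 16) -> median=16
Step 7: insert 34 -> lo=[9, 11, 16, 16] (size 4, max 16) hi=[25, 28, 34] (size 3, min 25) -> median=16
Step 8: insert 20 -> lo=[9, 11, 16, 16] (size 4, max 16) hi=[20, 25, 28, 34] (size 4, min 20) -> median=18
Step 9: insert 22 -> lo=[9, 11, 16, 16, 20] (size 5, max 20) hi=[22, 25, 28, 34] (size 4, min 22) -> median=20
Step 10: insert 31 -> lo=[9, 11, 16, 16, 20] (size 5, max 20) hi=[22, 25, 28, 31, 34] (size 5, min 22) -> median=21
Step 11: insert 10 -> lo=[9, 10, 11, 16, 16, 20] (size 6, max 20) hi=[22, 25, 28, 31, 34] (size 5, min 22) -> median=20
Step 12: insert 43 -> lo=[9, 10, 11, 16, 16, 20] (size 6, max 20) hi=[22, 25, 28, 31, 34, 43] (size 6, min 22) -> median=21
Step 13: insert 39 -> lo=[9, 10, 11, 16, 16, 20, 22] (size 7, max 22) hi=[25, 28, 31, 34, 39, 43] (size 6, min 25) -> median=22
Step 14: insert 25 -> lo=[9, 10, 11, 16, 16, 20, 22] (size 7, max 22) hi=[25, 25, 28, 31, 34, 39, 43] (size 7, min 25) -> median=23.5
Step 15: insert 14 -> lo=[9, 10, 11, 14, 16, 16, 20, 22] (size 8, max 22) hi=[25, 25, 28, 31, 34, 39, 43] (size 7, min 25) -> median=22

Answer: 22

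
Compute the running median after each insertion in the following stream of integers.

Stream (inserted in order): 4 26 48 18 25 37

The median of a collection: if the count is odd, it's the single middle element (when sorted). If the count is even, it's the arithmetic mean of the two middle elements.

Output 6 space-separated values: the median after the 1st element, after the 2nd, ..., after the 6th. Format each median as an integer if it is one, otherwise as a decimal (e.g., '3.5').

Step 1: insert 4 -> lo=[4] (size 1, max 4) hi=[] (size 0) -> median=4
Step 2: insert 26 -> lo=[4] (size 1, max 4) hi=[26] (size 1, min 26) -> median=15
Step 3: insert 48 -> lo=[4, 26] (size 2, max 26) hi=[48] (size 1, min 48) -> median=26
Step 4: insert 18 -> lo=[4, 18] (size 2, max 18) hi=[26, 48] (size 2, min 26) -> median=22
Step 5: insert 25 -> lo=[4, 18, 25] (size 3, max 25) hi=[26, 48] (size 2, min 26) -> median=25
Step 6: insert 37 -> lo=[4, 18, 25] (size 3, max 25) hi=[26, 37, 48] (size 3, min 26) -> median=25.5

Answer: 4 15 26 22 25 25.5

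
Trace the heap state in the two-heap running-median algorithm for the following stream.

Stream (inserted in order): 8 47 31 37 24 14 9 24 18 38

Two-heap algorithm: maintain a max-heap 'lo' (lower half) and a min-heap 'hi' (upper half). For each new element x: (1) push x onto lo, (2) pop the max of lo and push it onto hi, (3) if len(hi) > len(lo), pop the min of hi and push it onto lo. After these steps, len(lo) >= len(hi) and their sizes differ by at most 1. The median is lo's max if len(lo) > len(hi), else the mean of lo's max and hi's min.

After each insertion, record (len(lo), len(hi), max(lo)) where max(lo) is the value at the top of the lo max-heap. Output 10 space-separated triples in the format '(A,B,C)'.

Step 1: insert 8 -> lo=[8] hi=[] -> (len(lo)=1, len(hi)=0, max(lo)=8)
Step 2: insert 47 -> lo=[8] hi=[47] -> (len(lo)=1, len(hi)=1, max(lo)=8)
Step 3: insert 31 -> lo=[8, 31] hi=[47] -> (len(lo)=2, len(hi)=1, max(lo)=31)
Step 4: insert 37 -> lo=[8, 31] hi=[37, 47] -> (len(lo)=2, len(hi)=2, max(lo)=31)
Step 5: insert 24 -> lo=[8, 24, 31] hi=[37, 47] -> (len(lo)=3, len(hi)=2, max(lo)=31)
Step 6: insert 14 -> lo=[8, 14, 24] hi=[31, 37, 47] -> (len(lo)=3, len(hi)=3, max(lo)=24)
Step 7: insert 9 -> lo=[8, 9, 14, 24] hi=[31, 37, 47] -> (len(lo)=4, len(hi)=3, max(lo)=24)
Step 8: insert 24 -> lo=[8, 9, 14, 24] hi=[24, 31, 37, 47] -> (len(lo)=4, len(hi)=4, max(lo)=24)
Step 9: insert 18 -> lo=[8, 9, 14, 18, 24] hi=[24, 31, 37, 47] -> (len(lo)=5, len(hi)=4, max(lo)=24)
Step 10: insert 38 -> lo=[8, 9, 14, 18, 24] hi=[24, 31, 37, 38, 47] -> (len(lo)=5, len(hi)=5, max(lo)=24)

Answer: (1,0,8) (1,1,8) (2,1,31) (2,2,31) (3,2,31) (3,3,24) (4,3,24) (4,4,24) (5,4,24) (5,5,24)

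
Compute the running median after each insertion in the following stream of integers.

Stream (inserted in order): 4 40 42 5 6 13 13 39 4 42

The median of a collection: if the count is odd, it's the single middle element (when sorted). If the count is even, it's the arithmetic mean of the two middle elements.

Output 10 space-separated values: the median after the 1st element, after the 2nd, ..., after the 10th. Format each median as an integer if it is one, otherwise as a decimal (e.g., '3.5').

Step 1: insert 4 -> lo=[4] (size 1, max 4) hi=[] (size 0) -> median=4
Step 2: insert 40 -> lo=[4] (size 1, max 4) hi=[40] (size 1, min 40) -> median=22
Step 3: insert 42 -> lo=[4, 40] (size 2, max 40) hi=[42] (size 1, min 42) -> median=40
Step 4: insert 5 -> lo=[4, 5] (size 2, max 5) hi=[40, 42] (size 2, min 40) -> median=22.5
Step 5: insert 6 -> lo=[4, 5, 6] (size 3, max 6) hi=[40, 42] (size 2, min 40) -> median=6
Step 6: insert 13 -> lo=[4, 5, 6] (size 3, max 6) hi=[13, 40, 42] (size 3, min 13) -> median=9.5
Step 7: insert 13 -> lo=[4, 5, 6, 13] (size 4, max 13) hi=[13, 40, 42] (size 3, min 13) -> median=13
Step 8: insert 39 -> lo=[4, 5, 6, 13] (size 4, max 13) hi=[13, 39, 40, 42] (size 4, min 13) -> median=13
Step 9: insert 4 -> lo=[4, 4, 5, 6, 13] (size 5, max 13) hi=[13, 39, 40, 42] (size 4, min 13) -> median=13
Step 10: insert 42 -> lo=[4, 4, 5, 6, 13] (size 5, max 13) hi=[13, 39, 40, 42, 42] (size 5, min 13) -> median=13

Answer: 4 22 40 22.5 6 9.5 13 13 13 13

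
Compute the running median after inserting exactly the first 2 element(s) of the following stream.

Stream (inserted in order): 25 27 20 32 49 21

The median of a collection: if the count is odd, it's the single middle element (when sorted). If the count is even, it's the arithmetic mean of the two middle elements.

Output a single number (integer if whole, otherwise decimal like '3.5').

Step 1: insert 25 -> lo=[25] (size 1, max 25) hi=[] (size 0) -> median=25
Step 2: insert 27 -> lo=[25] (size 1, max 25) hi=[27] (size 1, min 27) -> median=26

Answer: 26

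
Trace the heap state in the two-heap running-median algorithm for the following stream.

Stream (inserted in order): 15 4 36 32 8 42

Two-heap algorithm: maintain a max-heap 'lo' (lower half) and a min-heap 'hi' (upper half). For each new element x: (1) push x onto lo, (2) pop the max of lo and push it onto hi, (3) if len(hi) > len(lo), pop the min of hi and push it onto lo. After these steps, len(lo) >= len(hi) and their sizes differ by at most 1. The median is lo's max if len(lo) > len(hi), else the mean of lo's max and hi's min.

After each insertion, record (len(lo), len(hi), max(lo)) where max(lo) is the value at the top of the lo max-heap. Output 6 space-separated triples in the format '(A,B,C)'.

Step 1: insert 15 -> lo=[15] hi=[] -> (len(lo)=1, len(hi)=0, max(lo)=15)
Step 2: insert 4 -> lo=[4] hi=[15] -> (len(lo)=1, len(hi)=1, max(lo)=4)
Step 3: insert 36 -> lo=[4, 15] hi=[36] -> (len(lo)=2, len(hi)=1, max(lo)=15)
Step 4: insert 32 -> lo=[4, 15] hi=[32, 36] -> (len(lo)=2, len(hi)=2, max(lo)=15)
Step 5: insert 8 -> lo=[4, 8, 15] hi=[32, 36] -> (len(lo)=3, len(hi)=2, max(lo)=15)
Step 6: insert 42 -> lo=[4, 8, 15] hi=[32, 36, 42] -> (len(lo)=3, len(hi)=3, max(lo)=15)

Answer: (1,0,15) (1,1,4) (2,1,15) (2,2,15) (3,2,15) (3,3,15)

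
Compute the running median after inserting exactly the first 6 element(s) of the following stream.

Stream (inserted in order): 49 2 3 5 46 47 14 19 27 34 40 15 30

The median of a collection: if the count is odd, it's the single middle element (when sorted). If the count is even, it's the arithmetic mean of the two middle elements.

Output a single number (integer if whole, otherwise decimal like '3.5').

Step 1: insert 49 -> lo=[49] (size 1, max 49) hi=[] (size 0) -> median=49
Step 2: insert 2 -> lo=[2] (size 1, max 2) hi=[49] (size 1, min 49) -> median=25.5
Step 3: insert 3 -> lo=[2, 3] (size 2, max 3) hi=[49] (size 1, min 49) -> median=3
Step 4: insert 5 -> lo=[2, 3] (size 2, max 3) hi=[5, 49] (size 2, min 5) -> median=4
Step 5: insert 46 -> lo=[2, 3, 5] (size 3, max 5) hi=[46, 49] (size 2, min 46) -> median=5
Step 6: insert 47 -> lo=[2, 3, 5] (size 3, max 5) hi=[46, 47, 49] (size 3, min 46) -> median=25.5

Answer: 25.5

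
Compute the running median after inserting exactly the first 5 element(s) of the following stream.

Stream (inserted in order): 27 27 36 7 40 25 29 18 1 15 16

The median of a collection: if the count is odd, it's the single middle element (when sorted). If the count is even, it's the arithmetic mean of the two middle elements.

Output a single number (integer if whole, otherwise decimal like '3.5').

Step 1: insert 27 -> lo=[27] (size 1, max 27) hi=[] (size 0) -> median=27
Step 2: insert 27 -> lo=[27] (size 1, max 27) hi=[27] (size 1, min 27) -> median=27
Step 3: insert 36 -> lo=[27, 27] (size 2, max 27) hi=[36] (size 1, min 36) -> median=27
Step 4: insert 7 -> lo=[7, 27] (size 2, max 27) hi=[27, 36] (size 2, min 27) -> median=27
Step 5: insert 40 -> lo=[7, 27, 27] (size 3, max 27) hi=[36, 40] (size 2, min 36) -> median=27

Answer: 27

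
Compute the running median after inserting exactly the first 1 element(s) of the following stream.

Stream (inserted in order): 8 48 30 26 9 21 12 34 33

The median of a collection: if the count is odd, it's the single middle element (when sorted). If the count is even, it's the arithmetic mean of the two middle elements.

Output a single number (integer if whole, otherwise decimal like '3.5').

Answer: 8

Derivation:
Step 1: insert 8 -> lo=[8] (size 1, max 8) hi=[] (size 0) -> median=8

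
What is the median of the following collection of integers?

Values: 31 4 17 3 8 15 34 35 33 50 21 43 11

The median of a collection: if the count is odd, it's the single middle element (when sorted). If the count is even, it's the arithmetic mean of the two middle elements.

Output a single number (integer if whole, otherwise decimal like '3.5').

Answer: 21

Derivation:
Step 1: insert 31 -> lo=[31] (size 1, max 31) hi=[] (size 0) -> median=31
Step 2: insert 4 -> lo=[4] (size 1, max 4) hi=[31] (size 1, min 31) -> median=17.5
Step 3: insert 17 -> lo=[4, 17] (size 2, max 17) hi=[31] (size 1, min 31) -> median=17
Step 4: insert 3 -> lo=[3, 4] (size 2, max 4) hi=[17, 31] (size 2, min 17) -> median=10.5
Step 5: insert 8 -> lo=[3, 4, 8] (size 3, max 8) hi=[17, 31] (size 2, min 17) -> median=8
Step 6: insert 15 -> lo=[3, 4, 8] (size 3, max 8) hi=[15, 17, 31] (size 3, min 15) -> median=11.5
Step 7: insert 34 -> lo=[3, 4, 8, 15] (size 4, max 15) hi=[17, 31, 34] (size 3, min 17) -> median=15
Step 8: insert 35 -> lo=[3, 4, 8, 15] (size 4, max 15) hi=[17, 31, 34, 35] (size 4, min 17) -> median=16
Step 9: insert 33 -> lo=[3, 4, 8, 15, 17] (size 5, max 17) hi=[31, 33, 34, 35] (size 4, min 31) -> median=17
Step 10: insert 50 -> lo=[3, 4, 8, 15, 17] (size 5, max 17) hi=[31, 33, 34, 35, 50] (size 5, min 31) -> median=24
Step 11: insert 21 -> lo=[3, 4, 8, 15, 17, 21] (size 6, max 21) hi=[31, 33, 34, 35, 50] (size 5, min 31) -> median=21
Step 12: insert 43 -> lo=[3, 4, 8, 15, 17, 21] (size 6, max 21) hi=[31, 33, 34, 35, 43, 50] (size 6, min 31) -> median=26
Step 13: insert 11 -> lo=[3, 4, 8, 11, 15, 17, 21] (size 7, max 21) hi=[31, 33, 34, 35, 43, 50] (size 6, min 31) -> median=21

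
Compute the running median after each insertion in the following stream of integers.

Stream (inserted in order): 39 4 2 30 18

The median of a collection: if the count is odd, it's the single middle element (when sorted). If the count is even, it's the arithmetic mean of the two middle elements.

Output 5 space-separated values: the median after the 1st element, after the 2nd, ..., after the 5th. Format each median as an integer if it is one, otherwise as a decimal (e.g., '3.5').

Step 1: insert 39 -> lo=[39] (size 1, max 39) hi=[] (size 0) -> median=39
Step 2: insert 4 -> lo=[4] (size 1, max 4) hi=[39] (size 1, min 39) -> median=21.5
Step 3: insert 2 -> lo=[2, 4] (size 2, max 4) hi=[39] (size 1, min 39) -> median=4
Step 4: insert 30 -> lo=[2, 4] (size 2, max 4) hi=[30, 39] (size 2, min 30) -> median=17
Step 5: insert 18 -> lo=[2, 4, 18] (size 3, max 18) hi=[30, 39] (size 2, min 30) -> median=18

Answer: 39 21.5 4 17 18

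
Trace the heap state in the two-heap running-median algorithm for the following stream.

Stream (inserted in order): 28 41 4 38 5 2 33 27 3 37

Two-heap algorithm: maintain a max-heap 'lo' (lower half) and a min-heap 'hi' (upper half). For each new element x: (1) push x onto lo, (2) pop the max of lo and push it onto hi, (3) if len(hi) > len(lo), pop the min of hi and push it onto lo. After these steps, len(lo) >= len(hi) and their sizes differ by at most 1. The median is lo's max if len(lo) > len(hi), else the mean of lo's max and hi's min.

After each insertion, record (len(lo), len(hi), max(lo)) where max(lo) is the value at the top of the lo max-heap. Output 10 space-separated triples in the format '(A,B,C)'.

Answer: (1,0,28) (1,1,28) (2,1,28) (2,2,28) (3,2,28) (3,3,5) (4,3,28) (4,4,27) (5,4,27) (5,5,27)

Derivation:
Step 1: insert 28 -> lo=[28] hi=[] -> (len(lo)=1, len(hi)=0, max(lo)=28)
Step 2: insert 41 -> lo=[28] hi=[41] -> (len(lo)=1, len(hi)=1, max(lo)=28)
Step 3: insert 4 -> lo=[4, 28] hi=[41] -> (len(lo)=2, len(hi)=1, max(lo)=28)
Step 4: insert 38 -> lo=[4, 28] hi=[38, 41] -> (len(lo)=2, len(hi)=2, max(lo)=28)
Step 5: insert 5 -> lo=[4, 5, 28] hi=[38, 41] -> (len(lo)=3, len(hi)=2, max(lo)=28)
Step 6: insert 2 -> lo=[2, 4, 5] hi=[28, 38, 41] -> (len(lo)=3, len(hi)=3, max(lo)=5)
Step 7: insert 33 -> lo=[2, 4, 5, 28] hi=[33, 38, 41] -> (len(lo)=4, len(hi)=3, max(lo)=28)
Step 8: insert 27 -> lo=[2, 4, 5, 27] hi=[28, 33, 38, 41] -> (len(lo)=4, len(hi)=4, max(lo)=27)
Step 9: insert 3 -> lo=[2, 3, 4, 5, 27] hi=[28, 33, 38, 41] -> (len(lo)=5, len(hi)=4, max(lo)=27)
Step 10: insert 37 -> lo=[2, 3, 4, 5, 27] hi=[28, 33, 37, 38, 41] -> (len(lo)=5, len(hi)=5, max(lo)=27)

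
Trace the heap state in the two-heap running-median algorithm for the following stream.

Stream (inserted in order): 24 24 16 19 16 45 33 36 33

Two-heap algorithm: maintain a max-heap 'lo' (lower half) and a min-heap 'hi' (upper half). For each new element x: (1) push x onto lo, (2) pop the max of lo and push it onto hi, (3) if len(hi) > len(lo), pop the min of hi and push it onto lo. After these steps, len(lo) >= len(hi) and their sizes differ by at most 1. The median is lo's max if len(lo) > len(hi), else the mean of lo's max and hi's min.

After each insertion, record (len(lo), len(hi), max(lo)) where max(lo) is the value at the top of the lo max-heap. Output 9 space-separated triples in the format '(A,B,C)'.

Step 1: insert 24 -> lo=[24] hi=[] -> (len(lo)=1, len(hi)=0, max(lo)=24)
Step 2: insert 24 -> lo=[24] hi=[24] -> (len(lo)=1, len(hi)=1, max(lo)=24)
Step 3: insert 16 -> lo=[16, 24] hi=[24] -> (len(lo)=2, len(hi)=1, max(lo)=24)
Step 4: insert 19 -> lo=[16, 19] hi=[24, 24] -> (len(lo)=2, len(hi)=2, max(lo)=19)
Step 5: insert 16 -> lo=[16, 16, 19] hi=[24, 24] -> (len(lo)=3, len(hi)=2, max(lo)=19)
Step 6: insert 45 -> lo=[16, 16, 19] hi=[24, 24, 45] -> (len(lo)=3, len(hi)=3, max(lo)=19)
Step 7: insert 33 -> lo=[16, 16, 19, 24] hi=[24, 33, 45] -> (len(lo)=4, len(hi)=3, max(lo)=24)
Step 8: insert 36 -> lo=[16, 16, 19, 24] hi=[24, 33, 36, 45] -> (len(lo)=4, len(hi)=4, max(lo)=24)
Step 9: insert 33 -> lo=[16, 16, 19, 24, 24] hi=[33, 33, 36, 45] -> (len(lo)=5, len(hi)=4, max(lo)=24)

Answer: (1,0,24) (1,1,24) (2,1,24) (2,2,19) (3,2,19) (3,3,19) (4,3,24) (4,4,24) (5,4,24)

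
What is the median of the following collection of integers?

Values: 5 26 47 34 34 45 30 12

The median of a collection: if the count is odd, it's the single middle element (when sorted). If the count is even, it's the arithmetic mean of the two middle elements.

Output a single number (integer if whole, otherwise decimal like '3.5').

Step 1: insert 5 -> lo=[5] (size 1, max 5) hi=[] (size 0) -> median=5
Step 2: insert 26 -> lo=[5] (size 1, max 5) hi=[26] (size 1, min 26) -> median=15.5
Step 3: insert 47 -> lo=[5, 26] (size 2, max 26) hi=[47] (size 1, min 47) -> median=26
Step 4: insert 34 -> lo=[5, 26] (size 2, max 26) hi=[34, 47] (size 2, min 34) -> median=30
Step 5: insert 34 -> lo=[5, 26, 34] (size 3, max 34) hi=[34, 47] (size 2, min 34) -> median=34
Step 6: insert 45 -> lo=[5, 26, 34] (size 3, max 34) hi=[34, 45, 47] (size 3, min 34) -> median=34
Step 7: insert 30 -> lo=[5, 26, 30, 34] (size 4, max 34) hi=[34, 45, 47] (size 3, min 34) -> median=34
Step 8: insert 12 -> lo=[5, 12, 26, 30] (size 4, max 30) hi=[34, 34, 45, 47] (size 4, min 34) -> median=32

Answer: 32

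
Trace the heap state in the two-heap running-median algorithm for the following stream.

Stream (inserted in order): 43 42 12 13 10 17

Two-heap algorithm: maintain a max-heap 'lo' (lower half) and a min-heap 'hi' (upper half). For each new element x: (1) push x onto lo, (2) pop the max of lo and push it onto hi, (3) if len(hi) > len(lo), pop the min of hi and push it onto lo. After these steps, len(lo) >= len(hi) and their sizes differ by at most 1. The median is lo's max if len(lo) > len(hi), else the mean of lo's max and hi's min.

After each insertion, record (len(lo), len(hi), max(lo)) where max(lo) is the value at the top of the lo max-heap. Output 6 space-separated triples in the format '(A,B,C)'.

Step 1: insert 43 -> lo=[43] hi=[] -> (len(lo)=1, len(hi)=0, max(lo)=43)
Step 2: insert 42 -> lo=[42] hi=[43] -> (len(lo)=1, len(hi)=1, max(lo)=42)
Step 3: insert 12 -> lo=[12, 42] hi=[43] -> (len(lo)=2, len(hi)=1, max(lo)=42)
Step 4: insert 13 -> lo=[12, 13] hi=[42, 43] -> (len(lo)=2, len(hi)=2, max(lo)=13)
Step 5: insert 10 -> lo=[10, 12, 13] hi=[42, 43] -> (len(lo)=3, len(hi)=2, max(lo)=13)
Step 6: insert 17 -> lo=[10, 12, 13] hi=[17, 42, 43] -> (len(lo)=3, len(hi)=3, max(lo)=13)

Answer: (1,0,43) (1,1,42) (2,1,42) (2,2,13) (3,2,13) (3,3,13)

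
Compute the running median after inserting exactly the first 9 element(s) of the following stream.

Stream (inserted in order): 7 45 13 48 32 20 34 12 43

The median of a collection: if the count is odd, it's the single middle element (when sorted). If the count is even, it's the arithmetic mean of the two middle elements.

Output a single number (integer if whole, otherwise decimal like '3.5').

Answer: 32

Derivation:
Step 1: insert 7 -> lo=[7] (size 1, max 7) hi=[] (size 0) -> median=7
Step 2: insert 45 -> lo=[7] (size 1, max 7) hi=[45] (size 1, min 45) -> median=26
Step 3: insert 13 -> lo=[7, 13] (size 2, max 13) hi=[45] (size 1, min 45) -> median=13
Step 4: insert 48 -> lo=[7, 13] (size 2, max 13) hi=[45, 48] (size 2, min 45) -> median=29
Step 5: insert 32 -> lo=[7, 13, 32] (size 3, max 32) hi=[45, 48] (size 2, min 45) -> median=32
Step 6: insert 20 -> lo=[7, 13, 20] (size 3, max 20) hi=[32, 45, 48] (size 3, min 32) -> median=26
Step 7: insert 34 -> lo=[7, 13, 20, 32] (size 4, max 32) hi=[34, 45, 48] (size 3, min 34) -> median=32
Step 8: insert 12 -> lo=[7, 12, 13, 20] (size 4, max 20) hi=[32, 34, 45, 48] (size 4, min 32) -> median=26
Step 9: insert 43 -> lo=[7, 12, 13, 20, 32] (size 5, max 32) hi=[34, 43, 45, 48] (size 4, min 34) -> median=32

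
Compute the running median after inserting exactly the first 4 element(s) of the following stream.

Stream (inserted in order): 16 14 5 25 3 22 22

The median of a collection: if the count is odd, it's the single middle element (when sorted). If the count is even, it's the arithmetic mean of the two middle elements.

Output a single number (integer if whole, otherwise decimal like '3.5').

Answer: 15

Derivation:
Step 1: insert 16 -> lo=[16] (size 1, max 16) hi=[] (size 0) -> median=16
Step 2: insert 14 -> lo=[14] (size 1, max 14) hi=[16] (size 1, min 16) -> median=15
Step 3: insert 5 -> lo=[5, 14] (size 2, max 14) hi=[16] (size 1, min 16) -> median=14
Step 4: insert 25 -> lo=[5, 14] (size 2, max 14) hi=[16, 25] (size 2, min 16) -> median=15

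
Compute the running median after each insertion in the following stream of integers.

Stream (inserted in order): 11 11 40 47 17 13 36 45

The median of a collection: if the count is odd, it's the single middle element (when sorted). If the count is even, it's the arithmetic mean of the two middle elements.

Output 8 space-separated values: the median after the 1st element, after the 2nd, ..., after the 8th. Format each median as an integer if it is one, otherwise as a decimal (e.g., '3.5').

Answer: 11 11 11 25.5 17 15 17 26.5

Derivation:
Step 1: insert 11 -> lo=[11] (size 1, max 11) hi=[] (size 0) -> median=11
Step 2: insert 11 -> lo=[11] (size 1, max 11) hi=[11] (size 1, min 11) -> median=11
Step 3: insert 40 -> lo=[11, 11] (size 2, max 11) hi=[40] (size 1, min 40) -> median=11
Step 4: insert 47 -> lo=[11, 11] (size 2, max 11) hi=[40, 47] (size 2, min 40) -> median=25.5
Step 5: insert 17 -> lo=[11, 11, 17] (size 3, max 17) hi=[40, 47] (size 2, min 40) -> median=17
Step 6: insert 13 -> lo=[11, 11, 13] (size 3, max 13) hi=[17, 40, 47] (size 3, min 17) -> median=15
Step 7: insert 36 -> lo=[11, 11, 13, 17] (size 4, max 17) hi=[36, 40, 47] (size 3, min 36) -> median=17
Step 8: insert 45 -> lo=[11, 11, 13, 17] (size 4, max 17) hi=[36, 40, 45, 47] (size 4, min 36) -> median=26.5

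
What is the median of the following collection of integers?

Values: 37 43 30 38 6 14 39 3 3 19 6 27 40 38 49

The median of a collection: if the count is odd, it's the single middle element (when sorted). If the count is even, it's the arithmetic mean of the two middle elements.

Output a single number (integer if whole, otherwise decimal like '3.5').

Step 1: insert 37 -> lo=[37] (size 1, max 37) hi=[] (size 0) -> median=37
Step 2: insert 43 -> lo=[37] (size 1, max 37) hi=[43] (size 1, min 43) -> median=40
Step 3: insert 30 -> lo=[30, 37] (size 2, max 37) hi=[43] (size 1, min 43) -> median=37
Step 4: insert 38 -> lo=[30, 37] (size 2, max 37) hi=[38, 43] (size 2, min 38) -> median=37.5
Step 5: insert 6 -> lo=[6, 30, 37] (size 3, max 37) hi=[38, 43] (size 2, min 38) -> median=37
Step 6: insert 14 -> lo=[6, 14, 30] (size 3, max 30) hi=[37, 38, 43] (size 3, min 37) -> median=33.5
Step 7: insert 39 -> lo=[6, 14, 30, 37] (size 4, max 37) hi=[38, 39, 43] (size 3, min 38) -> median=37
Step 8: insert 3 -> lo=[3, 6, 14, 30] (size 4, max 30) hi=[37, 38, 39, 43] (size 4, min 37) -> median=33.5
Step 9: insert 3 -> lo=[3, 3, 6, 14, 30] (size 5, max 30) hi=[37, 38, 39, 43] (size 4, min 37) -> median=30
Step 10: insert 19 -> lo=[3, 3, 6, 14, 19] (size 5, max 19) hi=[30, 37, 38, 39, 43] (size 5, min 30) -> median=24.5
Step 11: insert 6 -> lo=[3, 3, 6, 6, 14, 19] (size 6, max 19) hi=[30, 37, 38, 39, 43] (size 5, min 30) -> median=19
Step 12: insert 27 -> lo=[3, 3, 6, 6, 14, 19] (size 6, max 19) hi=[27, 30, 37, 38, 39, 43] (size 6, min 27) -> median=23
Step 13: insert 40 -> lo=[3, 3, 6, 6, 14, 19, 27] (size 7, max 27) hi=[30, 37, 38, 39, 40, 43] (size 6, min 30) -> median=27
Step 14: insert 38 -> lo=[3, 3, 6, 6, 14, 19, 27] (size 7, max 27) hi=[30, 37, 38, 38, 39, 40, 43] (size 7, min 30) -> median=28.5
Step 15: insert 49 -> lo=[3, 3, 6, 6, 14, 19, 27, 30] (size 8, max 30) hi=[37, 38, 38, 39, 40, 43, 49] (size 7, min 37) -> median=30

Answer: 30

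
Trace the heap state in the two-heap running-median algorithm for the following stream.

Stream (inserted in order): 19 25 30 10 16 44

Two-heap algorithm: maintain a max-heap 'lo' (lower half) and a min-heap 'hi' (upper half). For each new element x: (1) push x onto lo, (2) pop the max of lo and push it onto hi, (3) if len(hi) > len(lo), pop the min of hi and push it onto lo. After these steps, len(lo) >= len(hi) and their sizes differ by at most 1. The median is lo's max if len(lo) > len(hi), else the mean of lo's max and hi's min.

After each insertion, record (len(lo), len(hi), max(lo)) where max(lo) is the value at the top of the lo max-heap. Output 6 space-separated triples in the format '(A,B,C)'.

Answer: (1,0,19) (1,1,19) (2,1,25) (2,2,19) (3,2,19) (3,3,19)

Derivation:
Step 1: insert 19 -> lo=[19] hi=[] -> (len(lo)=1, len(hi)=0, max(lo)=19)
Step 2: insert 25 -> lo=[19] hi=[25] -> (len(lo)=1, len(hi)=1, max(lo)=19)
Step 3: insert 30 -> lo=[19, 25] hi=[30] -> (len(lo)=2, len(hi)=1, max(lo)=25)
Step 4: insert 10 -> lo=[10, 19] hi=[25, 30] -> (len(lo)=2, len(hi)=2, max(lo)=19)
Step 5: insert 16 -> lo=[10, 16, 19] hi=[25, 30] -> (len(lo)=3, len(hi)=2, max(lo)=19)
Step 6: insert 44 -> lo=[10, 16, 19] hi=[25, 30, 44] -> (len(lo)=3, len(hi)=3, max(lo)=19)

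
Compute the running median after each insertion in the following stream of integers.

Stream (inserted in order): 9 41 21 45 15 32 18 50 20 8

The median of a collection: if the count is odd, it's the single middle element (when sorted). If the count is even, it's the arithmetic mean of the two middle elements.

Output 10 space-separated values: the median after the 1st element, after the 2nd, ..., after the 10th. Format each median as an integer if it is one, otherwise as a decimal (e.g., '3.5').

Step 1: insert 9 -> lo=[9] (size 1, max 9) hi=[] (size 0) -> median=9
Step 2: insert 41 -> lo=[9] (size 1, max 9) hi=[41] (size 1, min 41) -> median=25
Step 3: insert 21 -> lo=[9, 21] (size 2, max 21) hi=[41] (size 1, min 41) -> median=21
Step 4: insert 45 -> lo=[9, 21] (size 2, max 21) hi=[41, 45] (size 2, min 41) -> median=31
Step 5: insert 15 -> lo=[9, 15, 21] (size 3, max 21) hi=[41, 45] (size 2, min 41) -> median=21
Step 6: insert 32 -> lo=[9, 15, 21] (size 3, max 21) hi=[32, 41, 45] (size 3, min 32) -> median=26.5
Step 7: insert 18 -> lo=[9, 15, 18, 21] (size 4, max 21) hi=[32, 41, 45] (size 3, min 32) -> median=21
Step 8: insert 50 -> lo=[9, 15, 18, 21] (size 4, max 21) hi=[32, 41, 45, 50] (size 4, min 32) -> median=26.5
Step 9: insert 20 -> lo=[9, 15, 18, 20, 21] (size 5, max 21) hi=[32, 41, 45, 50] (size 4, min 32) -> median=21
Step 10: insert 8 -> lo=[8, 9, 15, 18, 20] (size 5, max 20) hi=[21, 32, 41, 45, 50] (size 5, min 21) -> median=20.5

Answer: 9 25 21 31 21 26.5 21 26.5 21 20.5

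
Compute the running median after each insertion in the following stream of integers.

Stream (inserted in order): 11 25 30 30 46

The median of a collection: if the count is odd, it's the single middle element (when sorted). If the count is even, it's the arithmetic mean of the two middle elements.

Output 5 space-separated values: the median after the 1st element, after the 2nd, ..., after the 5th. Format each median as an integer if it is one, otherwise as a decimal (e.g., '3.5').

Answer: 11 18 25 27.5 30

Derivation:
Step 1: insert 11 -> lo=[11] (size 1, max 11) hi=[] (size 0) -> median=11
Step 2: insert 25 -> lo=[11] (size 1, max 11) hi=[25] (size 1, min 25) -> median=18
Step 3: insert 30 -> lo=[11, 25] (size 2, max 25) hi=[30] (size 1, min 30) -> median=25
Step 4: insert 30 -> lo=[11, 25] (size 2, max 25) hi=[30, 30] (size 2, min 30) -> median=27.5
Step 5: insert 46 -> lo=[11, 25, 30] (size 3, max 30) hi=[30, 46] (size 2, min 30) -> median=30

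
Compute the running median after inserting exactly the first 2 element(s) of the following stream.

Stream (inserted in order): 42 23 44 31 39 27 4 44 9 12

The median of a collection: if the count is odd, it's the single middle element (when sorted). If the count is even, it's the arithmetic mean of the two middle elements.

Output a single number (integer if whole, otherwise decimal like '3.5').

Answer: 32.5

Derivation:
Step 1: insert 42 -> lo=[42] (size 1, max 42) hi=[] (size 0) -> median=42
Step 2: insert 23 -> lo=[23] (size 1, max 23) hi=[42] (size 1, min 42) -> median=32.5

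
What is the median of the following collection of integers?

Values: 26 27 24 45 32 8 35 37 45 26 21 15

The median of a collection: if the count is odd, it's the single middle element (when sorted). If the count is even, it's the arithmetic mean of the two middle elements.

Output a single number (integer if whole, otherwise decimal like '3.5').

Answer: 26.5

Derivation:
Step 1: insert 26 -> lo=[26] (size 1, max 26) hi=[] (size 0) -> median=26
Step 2: insert 27 -> lo=[26] (size 1, max 26) hi=[27] (size 1, min 27) -> median=26.5
Step 3: insert 24 -> lo=[24, 26] (size 2, max 26) hi=[27] (size 1, min 27) -> median=26
Step 4: insert 45 -> lo=[24, 26] (size 2, max 26) hi=[27, 45] (size 2, min 27) -> median=26.5
Step 5: insert 32 -> lo=[24, 26, 27] (size 3, max 27) hi=[32, 45] (size 2, min 32) -> median=27
Step 6: insert 8 -> lo=[8, 24, 26] (size 3, max 26) hi=[27, 32, 45] (size 3, min 27) -> median=26.5
Step 7: insert 35 -> lo=[8, 24, 26, 27] (size 4, max 27) hi=[32, 35, 45] (size 3, min 32) -> median=27
Step 8: insert 37 -> lo=[8, 24, 26, 27] (size 4, max 27) hi=[32, 35, 37, 45] (size 4, min 32) -> median=29.5
Step 9: insert 45 -> lo=[8, 24, 26, 27, 32] (size 5, max 32) hi=[35, 37, 45, 45] (size 4, min 35) -> median=32
Step 10: insert 26 -> lo=[8, 24, 26, 26, 27] (size 5, max 27) hi=[32, 35, 37, 45, 45] (size 5, min 32) -> median=29.5
Step 11: insert 21 -> lo=[8, 21, 24, 26, 26, 27] (size 6, max 27) hi=[32, 35, 37, 45, 45] (size 5, min 32) -> median=27
Step 12: insert 15 -> lo=[8, 15, 21, 24, 26, 26] (size 6, max 26) hi=[27, 32, 35, 37, 45, 45] (size 6, min 27) -> median=26.5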